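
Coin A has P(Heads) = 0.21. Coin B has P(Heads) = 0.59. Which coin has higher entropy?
B

For binary distributions, entropy is maximized at p=0.5 and decreases as p moves toward 0 or 1.

H(A) = H(0.21) = 0.7415 bits
H(B) = H(0.59) = 0.9765 bits

Distribution B (p=0.59) is closer to uniform (p=0.5), so it has higher entropy.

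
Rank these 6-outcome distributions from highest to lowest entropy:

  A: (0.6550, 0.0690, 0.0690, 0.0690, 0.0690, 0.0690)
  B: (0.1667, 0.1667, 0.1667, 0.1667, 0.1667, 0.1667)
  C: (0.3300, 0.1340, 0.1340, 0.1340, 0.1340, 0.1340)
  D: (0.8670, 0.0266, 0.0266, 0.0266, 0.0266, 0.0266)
B > C > A > D

Key insight: Entropy is maximized by uniform distributions and minimized by concentrated distributions.

Entropies:
  H(A) = 1.7306 bits
  H(B) = 2.5850 bits
  H(C) = 2.4706 bits
  H(D) = 0.8744 bits

Ranking: B > C > A > D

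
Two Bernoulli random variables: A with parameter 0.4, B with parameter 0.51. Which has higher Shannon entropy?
B

For binary distributions, entropy is maximized at p=0.5 and decreases as p moves toward 0 or 1.

H(A) = H(0.4) = 0.9710 bits
H(B) = H(0.51) = 0.9997 bits

Distribution B (p=0.51) is closer to uniform (p=0.5), so it has higher entropy.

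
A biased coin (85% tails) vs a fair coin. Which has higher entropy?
Fair coin

The fair coin is uniform (p=0.5), maximizing binary entropy at 1 bit. The biased coin has H(0.85) ≈ 0.610 bits — its outcome is more predictable, so its entropy is lower.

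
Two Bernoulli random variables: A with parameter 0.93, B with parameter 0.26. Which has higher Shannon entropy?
B

For binary distributions, entropy is maximized at p=0.5 and decreases as p moves toward 0 or 1.

H(A) = H(0.93) = 0.3659 bits
H(B) = H(0.26) = 0.8267 bits

Distribution B (p=0.26) is closer to uniform (p=0.5), so it has higher entropy.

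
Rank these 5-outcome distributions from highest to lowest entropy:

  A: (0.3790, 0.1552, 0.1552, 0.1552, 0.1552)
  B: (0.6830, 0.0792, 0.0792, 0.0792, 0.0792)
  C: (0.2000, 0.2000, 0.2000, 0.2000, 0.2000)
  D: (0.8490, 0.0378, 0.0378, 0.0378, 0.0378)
C > A > B > D

Key insight: Entropy is maximized by uniform distributions and minimized by concentrated distributions.

Entropies:
  H(A) = 2.1993 bits
  H(B) = 1.5351 bits
  H(C) = 2.3219 bits
  H(D) = 0.9143 bits

Ranking: C > A > B > D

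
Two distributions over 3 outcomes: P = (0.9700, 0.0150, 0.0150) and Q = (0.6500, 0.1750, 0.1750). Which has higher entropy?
Q

P is highly concentrated on one outcome (97%), making it nearly deterministic. Q spreads its mass more evenly (max 65%). The more spread-out distribution has higher entropy: H(P) ≈ 0.224 bits, H(Q) ≈ 1.284 bits.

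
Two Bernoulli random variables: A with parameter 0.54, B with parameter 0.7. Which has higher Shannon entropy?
A

For binary distributions, entropy is maximized at p=0.5 and decreases as p moves toward 0 or 1.

H(A) = H(0.54) = 0.9954 bits
H(B) = H(0.7) = 0.8813 bits

Distribution A (p=0.54) is closer to uniform (p=0.5), so it has higher entropy.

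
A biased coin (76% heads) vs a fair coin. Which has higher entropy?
Fair coin

The fair coin is uniform (p=0.5), maximizing binary entropy at 1 bit. The biased coin has H(0.76) ≈ 0.795 bits — its outcome is more predictable, so its entropy is lower.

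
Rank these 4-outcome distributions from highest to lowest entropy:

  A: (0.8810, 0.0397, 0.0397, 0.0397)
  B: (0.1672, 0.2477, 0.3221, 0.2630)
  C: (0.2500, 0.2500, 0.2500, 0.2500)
C > B > A

Key insight: Entropy is maximized by uniform distributions and minimized by concentrated distributions.

- Uniform distributions have maximum entropy log₂(4) = 2.0000 bits
- The more "peaked" or concentrated a distribution, the lower its entropy

Entropies:
  H(A) = 0.7151 bits
  H(B) = 1.9634 bits
  H(C) = 2.0000 bits

Ranking: C > B > A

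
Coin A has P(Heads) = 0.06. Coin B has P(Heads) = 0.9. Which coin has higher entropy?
B

For binary distributions, entropy is maximized at p=0.5 and decreases as p moves toward 0 or 1.

H(A) = H(0.06) = 0.3274 bits
H(B) = H(0.9) = 0.4690 bits

Distribution B (p=0.9) is closer to uniform (p=0.5), so it has higher entropy.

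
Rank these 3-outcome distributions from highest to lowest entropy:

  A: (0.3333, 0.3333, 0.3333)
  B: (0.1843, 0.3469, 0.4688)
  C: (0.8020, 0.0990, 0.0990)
A > B > C

Key insight: Entropy is maximized by uniform distributions and minimized by concentrated distributions.

- Uniform distributions have maximum entropy log₂(3) = 1.5850 bits
- The more "peaked" or concentrated a distribution, the lower its entropy

Entropies:
  H(A) = 1.5850 bits
  H(B) = 1.4920 bits
  H(C) = 0.9159 bits

Ranking: A > B > C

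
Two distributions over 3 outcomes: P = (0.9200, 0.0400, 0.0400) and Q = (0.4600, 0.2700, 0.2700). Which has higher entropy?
Q

P is highly concentrated on one outcome (92%), making it nearly deterministic. Q spreads its mass more evenly (max 46%). The more spread-out distribution has higher entropy: H(P) ≈ 0.482 bits, H(Q) ≈ 1.535 bits.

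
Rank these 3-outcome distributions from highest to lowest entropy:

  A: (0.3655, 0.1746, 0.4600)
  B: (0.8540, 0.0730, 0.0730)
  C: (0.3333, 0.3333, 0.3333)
C > A > B

Key insight: Entropy is maximized by uniform distributions and minimized by concentrated distributions.

- Uniform distributions have maximum entropy log₂(3) = 1.5850 bits
- The more "peaked" or concentrated a distribution, the lower its entropy

Entropies:
  H(A) = 1.4857 bits
  H(B) = 0.7457 bits
  H(C) = 1.5850 bits

Ranking: C > A > B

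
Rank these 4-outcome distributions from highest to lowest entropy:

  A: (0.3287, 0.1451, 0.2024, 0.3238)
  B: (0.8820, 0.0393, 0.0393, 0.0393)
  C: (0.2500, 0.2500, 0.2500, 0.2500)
C > A > B

Key insight: Entropy is maximized by uniform distributions and minimized by concentrated distributions.

- Uniform distributions have maximum entropy log₂(4) = 2.0000 bits
- The more "peaked" or concentrated a distribution, the lower its entropy

Entropies:
  H(A) = 1.9249 bits
  H(B) = 0.7106 bits
  H(C) = 2.0000 bits

Ranking: C > A > B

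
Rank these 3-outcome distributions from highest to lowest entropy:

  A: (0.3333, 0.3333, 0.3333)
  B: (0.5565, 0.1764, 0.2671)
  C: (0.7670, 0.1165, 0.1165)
A > B > C

Key insight: Entropy is maximized by uniform distributions and minimized by concentrated distributions.

- Uniform distributions have maximum entropy log₂(3) = 1.5850 bits
- The more "peaked" or concentrated a distribution, the lower its entropy

Entropies:
  H(A) = 1.5850 bits
  H(B) = 1.4207 bits
  H(C) = 1.0162 bits

Ranking: A > B > C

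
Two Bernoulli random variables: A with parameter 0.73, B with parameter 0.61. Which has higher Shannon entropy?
B

For binary distributions, entropy is maximized at p=0.5 and decreases as p moves toward 0 or 1.

H(A) = H(0.73) = 0.8415 bits
H(B) = H(0.61) = 0.9648 bits

Distribution B (p=0.61) is closer to uniform (p=0.5), so it has higher entropy.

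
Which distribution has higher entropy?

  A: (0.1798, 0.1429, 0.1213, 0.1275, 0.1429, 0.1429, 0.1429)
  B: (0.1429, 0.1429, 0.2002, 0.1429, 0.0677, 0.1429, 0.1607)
A

Both distributions are close to uniform, making this a harder comparison.

H(A) = 2.7973 bits
H(B) = 2.7556 bits

The distribution closer to uniform has higher entropy.
Answer: A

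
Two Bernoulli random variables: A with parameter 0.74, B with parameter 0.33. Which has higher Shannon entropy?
B

For binary distributions, entropy is maximized at p=0.5 and decreases as p moves toward 0 or 1.

H(A) = H(0.74) = 0.8267 bits
H(B) = H(0.33) = 0.9149 bits

Distribution B (p=0.33) is closer to uniform (p=0.5), so it has higher entropy.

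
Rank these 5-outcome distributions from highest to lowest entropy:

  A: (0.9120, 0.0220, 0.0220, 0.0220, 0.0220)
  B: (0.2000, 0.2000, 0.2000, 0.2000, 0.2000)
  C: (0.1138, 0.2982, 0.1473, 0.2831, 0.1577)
B > C > A

Key insight: Entropy is maximized by uniform distributions and minimized by concentrated distributions.

- Uniform distributions have maximum entropy log₂(5) = 2.3219 bits
- The more "peaked" or concentrated a distribution, the lower its entropy

Entropies:
  H(A) = 0.6058 bits
  H(B) = 2.3219 bits
  H(C) = 2.2200 bits

Ranking: B > C > A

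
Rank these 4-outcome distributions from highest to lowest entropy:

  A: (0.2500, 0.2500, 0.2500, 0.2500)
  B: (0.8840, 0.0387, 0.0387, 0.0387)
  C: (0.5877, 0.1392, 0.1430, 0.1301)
A > C > B

Key insight: Entropy is maximized by uniform distributions and minimized by concentrated distributions.

- Uniform distributions have maximum entropy log₂(4) = 2.0000 bits
- The more "peaked" or concentrated a distribution, the lower its entropy

Entropies:
  H(A) = 2.0000 bits
  H(B) = 0.7016 bits
  H(C) = 1.6308 bits

Ranking: A > C > B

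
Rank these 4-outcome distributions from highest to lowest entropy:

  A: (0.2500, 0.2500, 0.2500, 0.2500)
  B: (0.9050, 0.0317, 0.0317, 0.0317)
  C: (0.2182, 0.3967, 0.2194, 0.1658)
A > C > B

Key insight: Entropy is maximized by uniform distributions and minimized by concentrated distributions.

- Uniform distributions have maximum entropy log₂(4) = 2.0000 bits
- The more "peaked" or concentrated a distribution, the lower its entropy

Entropies:
  H(A) = 2.0000 bits
  H(B) = 0.6035 bits
  H(C) = 1.9182 bits

Ranking: A > C > B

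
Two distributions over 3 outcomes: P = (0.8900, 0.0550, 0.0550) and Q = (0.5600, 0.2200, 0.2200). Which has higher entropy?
Q

P is highly concentrated on one outcome (89%), making it nearly deterministic. Q spreads its mass more evenly (max 56%). The more spread-out distribution has higher entropy: H(P) ≈ 0.610 bits, H(Q) ≈ 1.430 bits.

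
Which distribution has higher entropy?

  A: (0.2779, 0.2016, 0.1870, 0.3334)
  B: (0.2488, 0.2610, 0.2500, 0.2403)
B

Both distributions are close to uniform, making this a harder comparison.

H(A) = 1.9599 bits
H(B) = 1.9994 bits

The distribution closer to uniform has higher entropy.
Answer: B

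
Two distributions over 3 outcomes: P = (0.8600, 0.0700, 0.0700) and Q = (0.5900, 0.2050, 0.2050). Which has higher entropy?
Q

P is highly concentrated on one outcome (86%), making it nearly deterministic. Q spreads its mass more evenly (max 59%). The more spread-out distribution has higher entropy: H(P) ≈ 0.724 bits, H(Q) ≈ 1.387 bits.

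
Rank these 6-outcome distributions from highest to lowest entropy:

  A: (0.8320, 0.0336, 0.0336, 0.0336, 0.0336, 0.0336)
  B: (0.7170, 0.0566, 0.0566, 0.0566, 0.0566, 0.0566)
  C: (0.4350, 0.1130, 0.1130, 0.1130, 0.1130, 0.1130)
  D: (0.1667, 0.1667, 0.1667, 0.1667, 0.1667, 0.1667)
D > C > B > A

Key insight: Entropy is maximized by uniform distributions and minimized by concentrated distributions.

Entropies:
  H(A) = 1.0432 bits
  H(B) = 1.5166 bits
  H(C) = 2.2997 bits
  H(D) = 2.5850 bits

Ranking: D > C > B > A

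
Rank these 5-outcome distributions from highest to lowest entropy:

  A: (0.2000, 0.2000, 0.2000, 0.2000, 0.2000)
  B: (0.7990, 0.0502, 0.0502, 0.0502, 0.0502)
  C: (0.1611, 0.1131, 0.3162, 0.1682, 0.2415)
A > C > B

Key insight: Entropy is maximized by uniform distributions and minimized by concentrated distributions.

- Uniform distributions have maximum entropy log₂(5) = 2.3219 bits
- The more "peaked" or concentrated a distribution, the lower its entropy

Entropies:
  H(A) = 2.3219 bits
  H(B) = 1.1259 bits
  H(C) = 2.2327 bits

Ranking: A > C > B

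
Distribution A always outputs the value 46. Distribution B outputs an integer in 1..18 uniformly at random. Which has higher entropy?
B

A is deterministic, so H(A) = 0. B is uniform over 18 outcomes, so H(B) = log₂(18) = 4.170 bits. Any distribution with genuine randomness has higher entropy than a deterministic one.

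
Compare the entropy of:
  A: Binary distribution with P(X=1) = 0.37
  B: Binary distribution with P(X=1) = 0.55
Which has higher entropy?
B

For binary distributions, entropy is maximized at p=0.5 and decreases as p moves toward 0 or 1.

H(A) = H(0.37) = 0.9507 bits
H(B) = H(0.55) = 0.9928 bits

Distribution B (p=0.55) is closer to uniform (p=0.5), so it has higher entropy.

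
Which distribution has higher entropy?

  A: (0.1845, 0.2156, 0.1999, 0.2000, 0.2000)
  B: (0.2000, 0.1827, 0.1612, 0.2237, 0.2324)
A

Both distributions are close to uniform, making this a harder comparison.

H(A) = 2.3202 bits
H(B) = 2.3095 bits

The distribution closer to uniform has higher entropy.
Answer: A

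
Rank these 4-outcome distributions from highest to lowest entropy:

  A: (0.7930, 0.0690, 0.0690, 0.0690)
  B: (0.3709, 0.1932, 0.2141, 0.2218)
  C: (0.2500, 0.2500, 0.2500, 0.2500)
C > B > A

Key insight: Entropy is maximized by uniform distributions and minimized by concentrated distributions.

- Uniform distributions have maximum entropy log₂(4) = 2.0000 bits
- The more "peaked" or concentrated a distribution, the lower its entropy

Entropies:
  H(A) = 1.0638 bits
  H(B) = 1.9470 bits
  H(C) = 2.0000 bits

Ranking: C > B > A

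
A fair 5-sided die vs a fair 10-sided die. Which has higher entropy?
10-sided die

Both are uniform distributions; for uniform over n outcomes, H = log₂(n). H(5-sided) = log₂(5) = 2.322 bits and H(10-sided) = log₂(10) = 3.322 bits. More outcomes in a uniform distribution means higher entropy.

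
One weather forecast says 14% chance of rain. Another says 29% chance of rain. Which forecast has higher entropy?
29% forecast

Treat each forecast as a Bernoulli distribution. Binary entropy is maximized at p=0.5 and falls off symmetrically toward 0 or 1. The 29% forecast is closer to 50%, so it is more uncertain. H(14%) ≈ 0.584 bits, H(29%) ≈ 0.869 bits.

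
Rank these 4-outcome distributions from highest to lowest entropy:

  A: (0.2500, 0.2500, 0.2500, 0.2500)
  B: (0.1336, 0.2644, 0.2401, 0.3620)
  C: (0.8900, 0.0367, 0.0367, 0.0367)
A > B > C

Key insight: Entropy is maximized by uniform distributions and minimized by concentrated distributions.

- Uniform distributions have maximum entropy log₂(4) = 2.0000 bits
- The more "peaked" or concentrated a distribution, the lower its entropy

Entropies:
  H(A) = 2.0000 bits
  H(B) = 1.9202 bits
  H(C) = 0.6743 bits

Ranking: A > B > C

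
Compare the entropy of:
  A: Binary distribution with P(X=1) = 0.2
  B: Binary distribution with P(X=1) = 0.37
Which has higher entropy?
B

For binary distributions, entropy is maximized at p=0.5 and decreases as p moves toward 0 or 1.

H(A) = H(0.2) = 0.7219 bits
H(B) = H(0.37) = 0.9507 bits

Distribution B (p=0.37) is closer to uniform (p=0.5), so it has higher entropy.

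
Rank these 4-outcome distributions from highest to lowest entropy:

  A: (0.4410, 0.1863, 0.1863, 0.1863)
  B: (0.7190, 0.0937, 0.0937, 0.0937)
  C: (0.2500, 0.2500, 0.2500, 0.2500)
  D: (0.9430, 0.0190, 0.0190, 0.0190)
C > A > B > D

Key insight: Entropy is maximized by uniform distributions and minimized by concentrated distributions.

Entropies:
  H(A) = 1.8759 bits
  H(B) = 1.3022 bits
  H(C) = 2.0000 bits
  H(D) = 0.4058 bits

Ranking: C > A > B > D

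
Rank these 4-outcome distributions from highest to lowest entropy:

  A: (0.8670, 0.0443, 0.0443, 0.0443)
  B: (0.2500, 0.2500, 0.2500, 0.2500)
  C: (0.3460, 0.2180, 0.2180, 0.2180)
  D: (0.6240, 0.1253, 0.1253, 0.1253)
B > C > D > A

Key insight: Entropy is maximized by uniform distributions and minimized by concentrated distributions.

Entropies:
  H(A) = 0.7764 bits
  H(B) = 2.0000 bits
  H(C) = 1.9670 bits
  H(D) = 1.5511 bits

Ranking: B > C > D > A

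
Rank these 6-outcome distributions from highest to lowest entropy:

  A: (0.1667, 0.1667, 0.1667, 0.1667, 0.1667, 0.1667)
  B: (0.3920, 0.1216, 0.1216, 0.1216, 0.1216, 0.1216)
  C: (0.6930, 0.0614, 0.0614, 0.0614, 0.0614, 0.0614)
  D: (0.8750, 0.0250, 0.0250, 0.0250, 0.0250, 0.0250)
A > B > C > D

Key insight: Entropy is maximized by uniform distributions and minimized by concentrated distributions.

Entropies:
  H(A) = 2.5850 bits
  H(B) = 2.3778 bits
  H(C) = 1.6025 bits
  H(D) = 0.8338 bits

Ranking: A > B > C > D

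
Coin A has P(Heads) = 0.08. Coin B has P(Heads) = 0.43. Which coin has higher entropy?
B

For binary distributions, entropy is maximized at p=0.5 and decreases as p moves toward 0 or 1.

H(A) = H(0.08) = 0.4022 bits
H(B) = H(0.43) = 0.9858 bits

Distribution B (p=0.43) is closer to uniform (p=0.5), so it has higher entropy.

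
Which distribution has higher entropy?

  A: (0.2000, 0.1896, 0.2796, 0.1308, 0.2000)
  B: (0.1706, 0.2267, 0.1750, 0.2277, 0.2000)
B

Both distributions are close to uniform, making this a harder comparison.

H(A) = 2.2815 bits
H(B) = 2.3112 bits

The distribution closer to uniform has higher entropy.
Answer: B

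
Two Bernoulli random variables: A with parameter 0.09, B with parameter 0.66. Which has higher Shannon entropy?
B

For binary distributions, entropy is maximized at p=0.5 and decreases as p moves toward 0 or 1.

H(A) = H(0.09) = 0.4365 bits
H(B) = H(0.66) = 0.9248 bits

Distribution B (p=0.66) is closer to uniform (p=0.5), so it has higher entropy.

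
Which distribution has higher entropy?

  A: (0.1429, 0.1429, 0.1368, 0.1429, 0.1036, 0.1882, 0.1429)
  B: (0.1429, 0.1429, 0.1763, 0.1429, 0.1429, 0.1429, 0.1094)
B

Both distributions are close to uniform, making this a harder comparison.

H(A) = 2.7891 bits
H(B) = 2.7959 bits

The distribution closer to uniform has higher entropy.
Answer: B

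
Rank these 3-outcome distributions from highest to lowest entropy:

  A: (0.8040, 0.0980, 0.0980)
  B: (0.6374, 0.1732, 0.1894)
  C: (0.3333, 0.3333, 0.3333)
C > B > A

Key insight: Entropy is maximized by uniform distributions and minimized by concentrated distributions.

- Uniform distributions have maximum entropy log₂(3) = 1.5850 bits
- The more "peaked" or concentrated a distribution, the lower its entropy

Entropies:
  H(A) = 0.9099 bits
  H(B) = 1.3069 bits
  H(C) = 1.5850 bits

Ranking: C > B > A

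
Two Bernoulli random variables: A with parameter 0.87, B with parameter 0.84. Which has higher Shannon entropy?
B

For binary distributions, entropy is maximized at p=0.5 and decreases as p moves toward 0 or 1.

H(A) = H(0.87) = 0.5574 bits
H(B) = H(0.84) = 0.6343 bits

Distribution B (p=0.84) is closer to uniform (p=0.5), so it has higher entropy.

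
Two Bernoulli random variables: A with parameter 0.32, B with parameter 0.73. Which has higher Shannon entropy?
A

For binary distributions, entropy is maximized at p=0.5 and decreases as p moves toward 0 or 1.

H(A) = H(0.32) = 0.9044 bits
H(B) = H(0.73) = 0.8415 bits

Distribution A (p=0.32) is closer to uniform (p=0.5), so it has higher entropy.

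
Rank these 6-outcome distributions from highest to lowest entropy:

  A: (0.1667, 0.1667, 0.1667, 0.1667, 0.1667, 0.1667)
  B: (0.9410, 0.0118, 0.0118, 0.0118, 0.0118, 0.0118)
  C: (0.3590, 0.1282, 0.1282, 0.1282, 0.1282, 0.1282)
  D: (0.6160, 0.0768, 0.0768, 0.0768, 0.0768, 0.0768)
A > C > D > B

Key insight: Entropy is maximized by uniform distributions and minimized by concentrated distributions.

Entropies:
  H(A) = 2.5850 bits
  H(B) = 0.4605 bits
  H(C) = 2.4302 bits
  H(D) = 1.8524 bits

Ranking: A > C > D > B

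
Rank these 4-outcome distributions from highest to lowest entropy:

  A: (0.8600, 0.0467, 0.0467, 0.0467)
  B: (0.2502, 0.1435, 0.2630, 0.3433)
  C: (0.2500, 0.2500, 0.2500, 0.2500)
C > B > A

Key insight: Entropy is maximized by uniform distributions and minimized by concentrated distributions.

- Uniform distributions have maximum entropy log₂(4) = 2.0000 bits
- The more "peaked" or concentrated a distribution, the lower its entropy

Entropies:
  H(A) = 0.8061 bits
  H(B) = 1.9384 bits
  H(C) = 2.0000 bits

Ranking: C > B > A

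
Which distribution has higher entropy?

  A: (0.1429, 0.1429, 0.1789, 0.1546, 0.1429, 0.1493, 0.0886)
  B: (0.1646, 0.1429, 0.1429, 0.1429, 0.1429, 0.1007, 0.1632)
B

Both distributions are close to uniform, making this a harder comparison.

H(A) = 2.7832 bits
H(B) = 2.7931 bits

The distribution closer to uniform has higher entropy.
Answer: B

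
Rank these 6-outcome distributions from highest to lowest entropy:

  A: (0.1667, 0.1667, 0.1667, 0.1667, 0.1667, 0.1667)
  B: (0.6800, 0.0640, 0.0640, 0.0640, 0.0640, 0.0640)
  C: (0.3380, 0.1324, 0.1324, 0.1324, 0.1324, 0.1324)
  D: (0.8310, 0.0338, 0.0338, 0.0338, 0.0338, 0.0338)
A > C > B > D

Key insight: Entropy is maximized by uniform distributions and minimized by concentrated distributions.

Entropies:
  H(A) = 2.5850 bits
  H(B) = 1.6474 bits
  H(C) = 2.4600 bits
  H(D) = 1.0478 bits

Ranking: A > C > B > D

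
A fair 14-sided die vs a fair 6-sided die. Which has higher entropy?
14-sided die

Both are uniform distributions; for uniform over n outcomes, H = log₂(n). H(14-sided) = log₂(14) = 3.807 bits and H(6-sided) = log₂(6) = 2.585 bits. More outcomes in a uniform distribution means higher entropy.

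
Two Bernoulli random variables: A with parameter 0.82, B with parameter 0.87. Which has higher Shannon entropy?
A

For binary distributions, entropy is maximized at p=0.5 and decreases as p moves toward 0 or 1.

H(A) = H(0.82) = 0.6801 bits
H(B) = H(0.87) = 0.5574 bits

Distribution A (p=0.82) is closer to uniform (p=0.5), so it has higher entropy.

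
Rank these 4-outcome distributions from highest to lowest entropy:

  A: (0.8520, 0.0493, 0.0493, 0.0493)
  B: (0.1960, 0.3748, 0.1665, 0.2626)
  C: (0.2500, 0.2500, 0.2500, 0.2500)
C > B > A

Key insight: Entropy is maximized by uniform distributions and minimized by concentrated distributions.

- Uniform distributions have maximum entropy log₂(4) = 2.0000 bits
- The more "peaked" or concentrated a distribution, the lower its entropy

Entropies:
  H(A) = 0.8394 bits
  H(B) = 1.9288 bits
  H(C) = 2.0000 bits

Ranking: C > B > A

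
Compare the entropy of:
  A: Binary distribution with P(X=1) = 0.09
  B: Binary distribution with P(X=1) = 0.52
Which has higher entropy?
B

For binary distributions, entropy is maximized at p=0.5 and decreases as p moves toward 0 or 1.

H(A) = H(0.09) = 0.4365 bits
H(B) = H(0.52) = 0.9988 bits

Distribution B (p=0.52) is closer to uniform (p=0.5), so it has higher entropy.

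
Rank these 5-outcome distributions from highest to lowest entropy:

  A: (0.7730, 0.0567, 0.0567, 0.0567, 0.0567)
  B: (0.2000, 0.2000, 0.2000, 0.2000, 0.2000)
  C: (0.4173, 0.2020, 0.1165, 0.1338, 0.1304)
B > C > A

Key insight: Entropy is maximized by uniform distributions and minimized by concentrated distributions.

- Uniform distributions have maximum entropy log₂(5) = 2.3219 bits
- The more "peaked" or concentrated a distribution, the lower its entropy

Entropies:
  H(A) = 1.2267 bits
  H(B) = 2.3219 bits
  H(C) = 2.1251 bits

Ranking: B > C > A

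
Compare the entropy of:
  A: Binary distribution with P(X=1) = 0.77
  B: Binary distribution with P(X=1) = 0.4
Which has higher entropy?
B

For binary distributions, entropy is maximized at p=0.5 and decreases as p moves toward 0 or 1.

H(A) = H(0.77) = 0.7780 bits
H(B) = H(0.4) = 0.9710 bits

Distribution B (p=0.4) is closer to uniform (p=0.5), so it has higher entropy.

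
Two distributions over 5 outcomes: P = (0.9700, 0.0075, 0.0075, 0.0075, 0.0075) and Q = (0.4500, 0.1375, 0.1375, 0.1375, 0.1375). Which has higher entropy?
Q

P is highly concentrated on one outcome (97%), making it nearly deterministic. Q spreads its mass more evenly (max 45%). The more spread-out distribution has higher entropy: H(P) ≈ 0.254 bits, H(Q) ≈ 2.093 bits.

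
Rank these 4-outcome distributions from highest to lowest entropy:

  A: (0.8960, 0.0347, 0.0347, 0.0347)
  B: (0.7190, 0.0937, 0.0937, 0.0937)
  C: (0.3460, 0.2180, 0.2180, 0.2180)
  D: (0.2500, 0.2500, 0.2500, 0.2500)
D > C > B > A

Key insight: Entropy is maximized by uniform distributions and minimized by concentrated distributions.

Entropies:
  H(A) = 0.6464 bits
  H(B) = 1.3022 bits
  H(C) = 1.9670 bits
  H(D) = 2.0000 bits

Ranking: D > C > B > A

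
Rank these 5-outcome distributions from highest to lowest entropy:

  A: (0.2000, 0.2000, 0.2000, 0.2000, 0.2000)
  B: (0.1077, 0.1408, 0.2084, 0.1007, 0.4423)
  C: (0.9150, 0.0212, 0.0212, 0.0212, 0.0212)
A > B > C

Key insight: Entropy is maximized by uniform distributions and minimized by concentrated distributions.

- Uniform distributions have maximum entropy log₂(5) = 2.3219 bits
- The more "peaked" or concentrated a distribution, the lower its entropy

Entropies:
  H(A) = 2.3219 bits
  H(B) = 2.0701 bits
  H(C) = 0.5896 bits

Ranking: A > B > C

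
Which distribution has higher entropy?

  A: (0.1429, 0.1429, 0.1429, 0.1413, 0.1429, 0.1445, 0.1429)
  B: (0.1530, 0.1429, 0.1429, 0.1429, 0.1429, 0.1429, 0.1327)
A

Both distributions are close to uniform, making this a harder comparison.

H(A) = 2.8073 bits
H(B) = 2.8063 bits

The distribution closer to uniform has higher entropy.
Answer: A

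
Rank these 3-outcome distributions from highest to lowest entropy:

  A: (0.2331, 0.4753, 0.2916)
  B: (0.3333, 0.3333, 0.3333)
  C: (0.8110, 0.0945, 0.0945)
B > A > C

Key insight: Entropy is maximized by uniform distributions and minimized by concentrated distributions.

- Uniform distributions have maximum entropy log₂(3) = 1.5850 bits
- The more "peaked" or concentrated a distribution, the lower its entropy

Entropies:
  H(A) = 1.5182 bits
  H(B) = 1.5850 bits
  H(C) = 0.8884 bits

Ranking: B > A > C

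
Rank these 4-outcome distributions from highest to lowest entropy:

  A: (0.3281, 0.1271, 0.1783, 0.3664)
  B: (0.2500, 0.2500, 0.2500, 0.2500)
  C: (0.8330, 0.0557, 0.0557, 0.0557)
B > A > C

Key insight: Entropy is maximized by uniform distributions and minimized by concentrated distributions.

- Uniform distributions have maximum entropy log₂(4) = 2.0000 bits
- The more "peaked" or concentrated a distribution, the lower its entropy

Entropies:
  H(A) = 1.8801 bits
  H(B) = 2.0000 bits
  H(C) = 0.9155 bits

Ranking: B > A > C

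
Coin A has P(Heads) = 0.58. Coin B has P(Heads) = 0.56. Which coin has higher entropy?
B

For binary distributions, entropy is maximized at p=0.5 and decreases as p moves toward 0 or 1.

H(A) = H(0.58) = 0.9815 bits
H(B) = H(0.56) = 0.9896 bits

Distribution B (p=0.56) is closer to uniform (p=0.5), so it has higher entropy.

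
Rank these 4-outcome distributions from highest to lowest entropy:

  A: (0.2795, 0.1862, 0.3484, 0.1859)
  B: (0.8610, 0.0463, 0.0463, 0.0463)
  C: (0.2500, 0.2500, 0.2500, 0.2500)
C > A > B

Key insight: Entropy is maximized by uniform distributions and minimized by concentrated distributions.

- Uniform distributions have maximum entropy log₂(4) = 2.0000 bits
- The more "peaked" or concentrated a distribution, the lower its entropy

Entropies:
  H(A) = 1.9468 bits
  H(B) = 0.8019 bits
  H(C) = 2.0000 bits

Ranking: C > A > B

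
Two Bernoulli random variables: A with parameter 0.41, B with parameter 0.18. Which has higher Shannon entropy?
A

For binary distributions, entropy is maximized at p=0.5 and decreases as p moves toward 0 or 1.

H(A) = H(0.41) = 0.9765 bits
H(B) = H(0.18) = 0.6801 bits

Distribution A (p=0.41) is closer to uniform (p=0.5), so it has higher entropy.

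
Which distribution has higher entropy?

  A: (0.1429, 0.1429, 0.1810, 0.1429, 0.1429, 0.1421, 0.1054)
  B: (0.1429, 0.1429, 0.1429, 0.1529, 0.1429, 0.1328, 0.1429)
B

Both distributions are close to uniform, making this a harder comparison.

H(A) = 2.7928 bits
H(B) = 2.8063 bits

The distribution closer to uniform has higher entropy.
Answer: B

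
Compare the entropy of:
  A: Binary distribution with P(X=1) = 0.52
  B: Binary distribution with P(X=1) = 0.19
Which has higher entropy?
A

For binary distributions, entropy is maximized at p=0.5 and decreases as p moves toward 0 or 1.

H(A) = H(0.52) = 0.9988 bits
H(B) = H(0.19) = 0.7015 bits

Distribution A (p=0.52) is closer to uniform (p=0.5), so it has higher entropy.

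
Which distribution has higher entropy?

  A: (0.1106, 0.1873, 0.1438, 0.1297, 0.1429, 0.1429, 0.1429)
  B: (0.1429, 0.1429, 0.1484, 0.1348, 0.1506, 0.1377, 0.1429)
B

Both distributions are close to uniform, making this a harder comparison.

H(A) = 2.7917 bits
H(B) = 2.8064 bits

The distribution closer to uniform has higher entropy.
Answer: B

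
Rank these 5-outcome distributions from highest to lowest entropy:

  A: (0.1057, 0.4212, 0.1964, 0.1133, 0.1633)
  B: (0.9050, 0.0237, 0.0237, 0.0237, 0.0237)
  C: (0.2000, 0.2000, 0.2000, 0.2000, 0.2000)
C > A > B

Key insight: Entropy is maximized by uniform distributions and minimized by concentrated distributions.

- Uniform distributions have maximum entropy log₂(5) = 2.3219 bits
- The more "peaked" or concentrated a distribution, the lower its entropy

Entropies:
  H(A) = 2.1123 bits
  H(B) = 0.6429 bits
  H(C) = 2.3219 bits

Ranking: C > A > B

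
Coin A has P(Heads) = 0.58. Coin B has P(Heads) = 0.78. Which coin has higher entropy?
A

For binary distributions, entropy is maximized at p=0.5 and decreases as p moves toward 0 or 1.

H(A) = H(0.58) = 0.9815 bits
H(B) = H(0.78) = 0.7602 bits

Distribution A (p=0.58) is closer to uniform (p=0.5), so it has higher entropy.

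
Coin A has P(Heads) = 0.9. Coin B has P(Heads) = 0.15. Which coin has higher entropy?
B

For binary distributions, entropy is maximized at p=0.5 and decreases as p moves toward 0 or 1.

H(A) = H(0.9) = 0.4690 bits
H(B) = H(0.15) = 0.6098 bits

Distribution B (p=0.15) is closer to uniform (p=0.5), so it has higher entropy.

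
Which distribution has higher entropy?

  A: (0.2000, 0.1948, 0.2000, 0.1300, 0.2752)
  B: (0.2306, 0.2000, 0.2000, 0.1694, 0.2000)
B

Both distributions are close to uniform, making this a harder comparison.

H(A) = 2.2834 bits
H(B) = 2.3152 bits

The distribution closer to uniform has higher entropy.
Answer: B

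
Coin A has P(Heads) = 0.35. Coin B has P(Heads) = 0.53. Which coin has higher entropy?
B

For binary distributions, entropy is maximized at p=0.5 and decreases as p moves toward 0 or 1.

H(A) = H(0.35) = 0.9341 bits
H(B) = H(0.53) = 0.9974 bits

Distribution B (p=0.53) is closer to uniform (p=0.5), so it has higher entropy.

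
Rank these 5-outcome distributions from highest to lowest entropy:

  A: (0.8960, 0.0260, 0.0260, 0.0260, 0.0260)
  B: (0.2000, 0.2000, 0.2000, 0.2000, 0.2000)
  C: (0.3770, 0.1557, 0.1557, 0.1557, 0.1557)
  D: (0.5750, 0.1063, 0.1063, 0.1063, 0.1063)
B > C > D > A

Key insight: Entropy is maximized by uniform distributions and minimized by concentrated distributions.

Entropies:
  H(A) = 0.6895 bits
  H(B) = 2.3219 bits
  H(C) = 2.2019 bits
  H(D) = 1.8337 bits

Ranking: B > C > D > A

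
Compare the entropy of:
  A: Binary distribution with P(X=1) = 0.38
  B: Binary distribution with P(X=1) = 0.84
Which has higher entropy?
A

For binary distributions, entropy is maximized at p=0.5 and decreases as p moves toward 0 or 1.

H(A) = H(0.38) = 0.9580 bits
H(B) = H(0.84) = 0.6343 bits

Distribution A (p=0.38) is closer to uniform (p=0.5), so it has higher entropy.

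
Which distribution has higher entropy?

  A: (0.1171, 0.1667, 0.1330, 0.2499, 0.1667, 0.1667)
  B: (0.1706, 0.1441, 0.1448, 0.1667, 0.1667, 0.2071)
B

Both distributions are close to uniform, making this a harder comparison.

H(A) = 2.5419 bits
H(B) = 2.5738 bits

The distribution closer to uniform has higher entropy.
Answer: B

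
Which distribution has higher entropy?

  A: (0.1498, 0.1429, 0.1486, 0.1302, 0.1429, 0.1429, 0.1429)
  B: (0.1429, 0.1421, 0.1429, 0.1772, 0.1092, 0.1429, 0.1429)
A

Both distributions are close to uniform, making this a harder comparison.

H(A) = 2.8061 bits
H(B) = 2.7956 bits

The distribution closer to uniform has higher entropy.
Answer: A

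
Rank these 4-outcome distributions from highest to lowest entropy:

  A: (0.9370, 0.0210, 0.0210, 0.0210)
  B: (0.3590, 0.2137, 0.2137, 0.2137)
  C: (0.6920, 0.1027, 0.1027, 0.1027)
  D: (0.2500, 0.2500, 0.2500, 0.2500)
D > B > C > A

Key insight: Entropy is maximized by uniform distributions and minimized by concentrated distributions.

Entropies:
  H(A) = 0.4391 bits
  H(B) = 1.9578 bits
  H(C) = 1.3790 bits
  H(D) = 2.0000 bits

Ranking: D > B > C > A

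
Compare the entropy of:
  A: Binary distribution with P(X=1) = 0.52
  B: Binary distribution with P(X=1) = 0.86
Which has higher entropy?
A

For binary distributions, entropy is maximized at p=0.5 and decreases as p moves toward 0 or 1.

H(A) = H(0.52) = 0.9988 bits
H(B) = H(0.86) = 0.5842 bits

Distribution A (p=0.52) is closer to uniform (p=0.5), so it has higher entropy.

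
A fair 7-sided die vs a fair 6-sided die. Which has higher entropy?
7-sided die

Both are uniform distributions; for uniform over n outcomes, H = log₂(n). H(7-sided) = log₂(7) = 2.807 bits and H(6-sided) = log₂(6) = 2.585 bits. More outcomes in a uniform distribution means higher entropy.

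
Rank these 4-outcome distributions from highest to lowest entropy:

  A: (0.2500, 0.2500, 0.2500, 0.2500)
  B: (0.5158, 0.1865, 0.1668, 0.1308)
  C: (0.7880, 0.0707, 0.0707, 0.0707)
A > B > C

Key insight: Entropy is maximized by uniform distributions and minimized by concentrated distributions.

- Uniform distributions have maximum entropy log₂(4) = 2.0000 bits
- The more "peaked" or concentrated a distribution, the lower its entropy

Entropies:
  H(A) = 2.0000 bits
  H(B) = 1.7594 bits
  H(C) = 1.0813 bits

Ranking: A > B > C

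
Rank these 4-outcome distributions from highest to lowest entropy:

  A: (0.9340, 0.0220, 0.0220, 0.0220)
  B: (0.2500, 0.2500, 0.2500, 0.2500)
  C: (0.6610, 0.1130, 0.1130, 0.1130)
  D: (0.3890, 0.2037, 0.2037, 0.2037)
B > D > C > A

Key insight: Entropy is maximized by uniform distributions and minimized by concentrated distributions.

Entropies:
  H(A) = 0.4554 bits
  H(B) = 2.0000 bits
  H(C) = 1.4612 bits
  H(D) = 1.9326 bits

Ranking: B > D > C > A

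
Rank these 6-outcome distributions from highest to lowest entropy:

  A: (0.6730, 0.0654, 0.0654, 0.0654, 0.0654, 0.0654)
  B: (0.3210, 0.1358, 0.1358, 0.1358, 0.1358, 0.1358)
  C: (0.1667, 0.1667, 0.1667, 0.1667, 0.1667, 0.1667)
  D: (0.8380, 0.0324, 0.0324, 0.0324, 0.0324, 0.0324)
C > B > A > D

Key insight: Entropy is maximized by uniform distributions and minimized by concentrated distributions.

Entropies:
  H(A) = 1.6711 bits
  H(B) = 2.4821 bits
  H(C) = 2.5850 bits
  H(D) = 1.0152 bits

Ranking: C > B > A > D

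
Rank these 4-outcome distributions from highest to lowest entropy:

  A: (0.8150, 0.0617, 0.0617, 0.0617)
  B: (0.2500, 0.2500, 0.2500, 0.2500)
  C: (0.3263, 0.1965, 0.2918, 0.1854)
B > C > A

Key insight: Entropy is maximized by uniform distributions and minimized by concentrated distributions.

- Uniform distributions have maximum entropy log₂(4) = 2.0000 bits
- The more "peaked" or concentrated a distribution, the lower its entropy

Entropies:
  H(A) = 0.9841 bits
  H(B) = 2.0000 bits
  H(C) = 1.9577 bits

Ranking: B > C > A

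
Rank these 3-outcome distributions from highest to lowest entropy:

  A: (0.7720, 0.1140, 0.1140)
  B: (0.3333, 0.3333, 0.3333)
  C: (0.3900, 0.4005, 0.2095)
B > C > A

Key insight: Entropy is maximized by uniform distributions and minimized by concentrated distributions.

- Uniform distributions have maximum entropy log₂(3) = 1.5850 bits
- The more "peaked" or concentrated a distribution, the lower its entropy

Entropies:
  H(A) = 1.0025 bits
  H(B) = 1.5850 bits
  H(C) = 1.5309 bits

Ranking: B > C > A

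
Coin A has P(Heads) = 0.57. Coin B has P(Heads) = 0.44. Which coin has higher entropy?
B

For binary distributions, entropy is maximized at p=0.5 and decreases as p moves toward 0 or 1.

H(A) = H(0.57) = 0.9858 bits
H(B) = H(0.44) = 0.9896 bits

Distribution B (p=0.44) is closer to uniform (p=0.5), so it has higher entropy.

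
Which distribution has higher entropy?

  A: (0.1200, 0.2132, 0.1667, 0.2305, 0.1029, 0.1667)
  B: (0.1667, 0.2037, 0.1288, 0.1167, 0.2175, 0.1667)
B

Both distributions are close to uniform, making this a harder comparison.

H(A) = 2.5297 bits
H(B) = 2.5504 bits

The distribution closer to uniform has higher entropy.
Answer: B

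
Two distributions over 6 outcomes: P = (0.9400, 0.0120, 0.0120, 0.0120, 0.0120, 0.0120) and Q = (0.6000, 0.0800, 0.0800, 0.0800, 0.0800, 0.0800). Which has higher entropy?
Q

P is highly concentrated on one outcome (94%), making it nearly deterministic. Q spreads its mass more evenly (max 60%). The more spread-out distribution has higher entropy: H(P) ≈ 0.467 bits, H(Q) ≈ 1.900 bits.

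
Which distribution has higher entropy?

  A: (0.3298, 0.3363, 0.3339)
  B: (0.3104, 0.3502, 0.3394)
A

Both distributions are close to uniform, making this a harder comparison.

H(A) = 1.5849 bits
H(B) = 1.5831 bits

The distribution closer to uniform has higher entropy.
Answer: A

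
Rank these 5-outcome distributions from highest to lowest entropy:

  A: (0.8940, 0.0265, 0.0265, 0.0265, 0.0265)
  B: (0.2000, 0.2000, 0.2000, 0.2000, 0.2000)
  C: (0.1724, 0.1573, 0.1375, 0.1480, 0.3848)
B > C > A

Key insight: Entropy is maximized by uniform distributions and minimized by concentrated distributions.

- Uniform distributions have maximum entropy log₂(5) = 2.3219 bits
- The more "peaked" or concentrated a distribution, the lower its entropy

Entropies:
  H(A) = 0.6997 bits
  H(B) = 2.3219 bits
  H(C) = 2.1887 bits

Ranking: B > C > A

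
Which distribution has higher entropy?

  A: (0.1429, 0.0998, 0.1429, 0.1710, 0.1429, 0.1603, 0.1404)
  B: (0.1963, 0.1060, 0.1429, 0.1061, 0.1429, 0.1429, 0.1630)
A

Both distributions are close to uniform, making this a harder comparison.

H(A) = 2.7916 bits
H(B) = 2.7774 bits

The distribution closer to uniform has higher entropy.
Answer: A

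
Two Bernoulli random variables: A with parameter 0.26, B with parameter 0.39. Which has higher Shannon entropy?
B

For binary distributions, entropy is maximized at p=0.5 and decreases as p moves toward 0 or 1.

H(A) = H(0.26) = 0.8267 bits
H(B) = H(0.39) = 0.9648 bits

Distribution B (p=0.39) is closer to uniform (p=0.5), so it has higher entropy.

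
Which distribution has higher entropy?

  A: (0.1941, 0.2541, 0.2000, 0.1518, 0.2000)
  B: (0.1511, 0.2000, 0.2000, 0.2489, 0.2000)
B

Both distributions are close to uniform, making this a harder comparison.

H(A) = 2.3029 bits
H(B) = 2.3045 bits

The distribution closer to uniform has higher entropy.
Answer: B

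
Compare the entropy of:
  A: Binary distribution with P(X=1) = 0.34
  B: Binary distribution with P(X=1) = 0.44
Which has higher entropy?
B

For binary distributions, entropy is maximized at p=0.5 and decreases as p moves toward 0 or 1.

H(A) = H(0.34) = 0.9248 bits
H(B) = H(0.44) = 0.9896 bits

Distribution B (p=0.44) is closer to uniform (p=0.5), so it has higher entropy.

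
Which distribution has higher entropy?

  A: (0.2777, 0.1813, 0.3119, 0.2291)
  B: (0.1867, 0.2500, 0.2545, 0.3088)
B

Both distributions are close to uniform, making this a harder comparison.

H(A) = 1.9713 bits
H(B) = 1.9780 bits

The distribution closer to uniform has higher entropy.
Answer: B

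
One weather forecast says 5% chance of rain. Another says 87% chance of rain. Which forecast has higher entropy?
87% forecast

Treat each forecast as a Bernoulli distribution. Binary entropy is maximized at p=0.5 and falls off symmetrically toward 0 or 1. The 87% forecast is closer to 50%, so it is more uncertain. H(5%) ≈ 0.286 bits, H(87%) ≈ 0.557 bits.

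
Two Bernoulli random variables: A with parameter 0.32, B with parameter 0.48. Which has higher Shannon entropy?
B

For binary distributions, entropy is maximized at p=0.5 and decreases as p moves toward 0 or 1.

H(A) = H(0.32) = 0.9044 bits
H(B) = H(0.48) = 0.9988 bits

Distribution B (p=0.48) is closer to uniform (p=0.5), so it has higher entropy.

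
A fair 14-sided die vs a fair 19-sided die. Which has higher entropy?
19-sided die

Both are uniform distributions; for uniform over n outcomes, H = log₂(n). H(14-sided) = log₂(14) = 3.807 bits and H(19-sided) = log₂(19) = 4.248 bits. More outcomes in a uniform distribution means higher entropy.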